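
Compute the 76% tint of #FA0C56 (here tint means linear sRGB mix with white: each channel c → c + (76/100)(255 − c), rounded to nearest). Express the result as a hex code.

#FA0C56 is rgb(250, 12, 86).
Lerp each channel 76% toward 255:
  R: 250 + 0.76×(255−250) = 250 + 3.8 = 253.8 → 254
  G: 12 + 0.76×(255−12) = 12 + 184.68 = 196.68 → 197
  B: 86 + 0.76×(255−86) = 86 + 128.44 = 214.44 → 214
rgb(254, 197, 214) = #FEC5D6.

#FEC5D6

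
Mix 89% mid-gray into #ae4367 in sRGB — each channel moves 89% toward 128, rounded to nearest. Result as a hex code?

#ae4367 is rgb(174, 67, 103).
An 89% tone moves each channel 89% toward 128:
  R: 174 + 0.89×(128−174) = 174 − 40.94 = 133.06 → 133
  G: 67 + 54.29 = 121.29 → 121
  B: 103 + 0.89×(128−103) = 103 + 22.25 = 125.25 → 125
rgb(133, 121, 125) = #85797d.

#85797d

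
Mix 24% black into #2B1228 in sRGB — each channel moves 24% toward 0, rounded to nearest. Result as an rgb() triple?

#2B1228 is rgb(43, 18, 40).
Lerp each channel 24% toward 0:
  R: 43 − 10.32 = 32.68 → 33
  G: 18 + 0.24×(0−18) = 18 − 4.32 = 13.68 → 14
  B: 40 − 9.6 = 30.4 → 30

rgb(33, 14, 30)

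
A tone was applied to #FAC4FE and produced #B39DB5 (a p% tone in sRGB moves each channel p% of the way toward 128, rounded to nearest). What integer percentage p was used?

58%

#FAC4FE is rgb(250, 196, 254); #B39DB5 is rgb(179, 157, 181).
On the B channel (widest range): 181 ≈ 254 + (p/100)(128 − 254), so p ≈ 100×(181 − 254)/(128 − 254) = -7300/-126 = 57.94.
p = 58 reproduces all three channels after rounding.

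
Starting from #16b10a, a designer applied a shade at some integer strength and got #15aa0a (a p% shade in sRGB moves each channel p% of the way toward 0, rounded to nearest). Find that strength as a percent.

4%

#16b10a is rgb(22, 177, 10); #15aa0a is rgb(21, 170, 10).
On the G channel (widest range): 170 ≈ 177 + (p/100)(0 − 177), so p ≈ 100×(170 − 177)/(0 − 177) = -700/-177 = 3.95.
p = 4 reproduces all three channels after rounding.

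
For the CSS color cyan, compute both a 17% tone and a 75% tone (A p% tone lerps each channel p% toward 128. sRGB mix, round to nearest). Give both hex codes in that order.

#16E9E9, #60A0A0

CSS cyan is rgb(0, 255, 255).
17% tone:
  R: 0 + 0.17×(128−0) = 0 + 21.76 = 21.76 → 22
  G: 255 + 0.17×(128−255) = 255 − 21.59 = 233.41 → 233
  B: 255 + 0.17×(128−255) = 255 − 21.59 = 233.41 → 233
  → #16E9E9
75% tone:
  R: 0 + 96 = 96 → 96
  G: 255 − 95.25 = 159.75 → 160
  B: 255 − 95.25 = 159.75 → 160
  → #60A0A0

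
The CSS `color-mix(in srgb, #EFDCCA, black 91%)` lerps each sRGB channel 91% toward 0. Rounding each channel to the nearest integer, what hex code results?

#161412

#EFDCCA is rgb(239, 220, 202).
Per channel, c → c + 0.91(0 − c):
  R: 239 + 0.91×(0−239) = 239 − 217.49 = 21.51 → 22
  G: 220 + 0.91×(0−220) = 220 − 200.2 = 19.8 → 20
  B: 202 + 0.91×(0−202) = 202 − 183.82 = 18.18 → 18
rgb(22, 20, 18) = #161412.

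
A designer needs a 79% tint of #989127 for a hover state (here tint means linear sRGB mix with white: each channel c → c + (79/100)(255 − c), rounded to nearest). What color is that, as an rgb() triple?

#989127 is rgb(152, 145, 39).
A 79% tint moves each channel 79% toward 255:
  R: 152 + 0.79×(255−152) = 152 + 81.37 = 233.37 → 233
  G: 145 + 86.9 = 231.9 → 232
  B: 39 + 170.64 = 209.64 → 210

rgb(233, 232, 210)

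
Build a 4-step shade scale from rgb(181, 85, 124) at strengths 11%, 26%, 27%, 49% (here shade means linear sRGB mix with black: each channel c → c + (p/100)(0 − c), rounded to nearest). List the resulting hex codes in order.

11%: (181 − 19.91 = 161.09→161, 85 − 9.35 = 75.65→76, 124 − 13.64 = 110.36→110) → #A14C6E
26%: (181 − 47.06 = 133.94→134, 85 − 22.1 = 62.9→63, 124 − 32.24 = 91.76→92) → #863F5C
27%: (181 − 48.87 = 132.13→132, 85 − 22.95 = 62.05→62, 124 − 33.48 = 90.52→91) → #843E5B
49%: (181 − 88.69 = 92.31→92, 85 − 41.65 = 43.35→43, 124 − 60.76 = 63.24→63) → #5C2B3F

#A14C6E, #863F5C, #843E5B, #5C2B3F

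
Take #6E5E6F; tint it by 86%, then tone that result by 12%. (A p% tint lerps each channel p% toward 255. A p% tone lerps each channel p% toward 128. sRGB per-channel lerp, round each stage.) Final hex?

#DEDCDE

#6E5E6F is rgb(110, 94, 111).
Lerp each channel 86% toward 255:
  R: 110 + 124.7 = 234.7 → 235
  G: 94 + 0.86×(255−94) = 94 + 138.46 = 232.46 → 232
  B: 111 + 123.84 = 234.84 → 235
After the tint: rgb(235, 232, 235) = #EBE8EB.
Per channel, c → c + 0.12(128 − c):
  R: 235 − 12.84 = 222.16 → 222
  G: 232 − 12.48 = 219.52 → 220
  B: 235 + 0.12×(128−235) = 235 − 12.84 = 222.16 → 222
rgb(222, 220, 222) = #DEDCDE.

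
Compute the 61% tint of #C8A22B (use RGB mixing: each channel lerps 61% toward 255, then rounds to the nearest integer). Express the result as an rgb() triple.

#C8A22B is rgb(200, 162, 43).
Lerp each channel 61% toward 255:
  R: 200 + 0.61×(255−200) = 200 + 33.55 = 233.55 → 234
  G: 162 + 0.61×(255−162) = 162 + 56.73 = 218.73 → 219
  B: 43 + 129.32 = 172.32 → 172

rgb(234, 219, 172)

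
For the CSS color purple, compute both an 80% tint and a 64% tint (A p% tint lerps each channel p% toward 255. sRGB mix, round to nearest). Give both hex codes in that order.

#E6CCE6, #D1A3D1

CSS purple is rgb(128, 0, 128).
80% tint:
  R: 128 + 0.8×(255−128) = 128 + 101.6 = 229.6 → 230
  G: 0 + 204 = 204 → 204
  B: 128 + 0.8×(255−128) = 128 + 101.6 = 229.6 → 230
  → #E6CCE6
64% tint:
  R: 128 + 0.64×(255−128) = 128 + 81.28 = 209.28 → 209
  G: 0 + 163.2 = 163.2 → 163
  B: 128 + 0.64×(255−128) = 128 + 81.28 = 209.28 → 209
  → #D1A3D1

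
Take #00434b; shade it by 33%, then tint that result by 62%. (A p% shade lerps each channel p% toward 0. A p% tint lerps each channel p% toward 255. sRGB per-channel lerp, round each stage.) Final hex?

#9eafb1

#00434b is rgb(0, 67, 75).
A 33% shade moves each channel 33% toward 0:
  R: 0 + 0.33×(0−0) = 0 + 0 = 0 → 0
  G: 67 + 0.33×(0−67) = 67 − 22.11 = 44.89 → 45
  B: 75 − 24.75 = 50.25 → 50
After the shade: rgb(0, 45, 50) = #002d32.
Per channel, c → c + 0.62(255 − c):
  R: 0 + 158.1 = 158.1 → 158
  G: 45 + 130.2 = 175.2 → 175
  B: 50 + 127.1 = 177.1 → 177
rgb(158, 175, 177) = #9eafb1.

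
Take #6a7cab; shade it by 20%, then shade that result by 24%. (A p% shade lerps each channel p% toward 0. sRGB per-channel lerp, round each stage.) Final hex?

#414b68

#6a7cab is rgb(106, 124, 171).
A 20% shade moves each channel 20% toward 0:
  R: 106 + 0.2×(0−106) = 106 − 21.2 = 84.8 → 85
  G: 124 + 0.2×(0−124) = 124 − 24.8 = 99.2 → 99
  B: 171 − 34.2 = 136.8 → 137
After the shade: rgb(85, 99, 137) = #556389.
A 24% shade moves each channel 24% toward 0:
  R: 85 + 0.24×(0−85) = 85 − 20.4 = 64.6 → 65
  G: 99 + 0.24×(0−99) = 99 − 23.76 = 75.24 → 75
  B: 137 + 0.24×(0−137) = 137 − 32.88 = 104.12 → 104
rgb(65, 75, 104) = #414b68.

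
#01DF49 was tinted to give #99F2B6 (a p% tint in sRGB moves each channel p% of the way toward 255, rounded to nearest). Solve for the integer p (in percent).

60%

#01DF49 is rgb(1, 223, 73); #99F2B6 is rgb(153, 242, 182).
On the R channel (widest range): 153 ≈ 1 + (p/100)(255 − 1), so p ≈ 100×(153 − 1)/(255 − 1) = 15200/254 = 59.84.
p = 60 reproduces all three channels after rounding.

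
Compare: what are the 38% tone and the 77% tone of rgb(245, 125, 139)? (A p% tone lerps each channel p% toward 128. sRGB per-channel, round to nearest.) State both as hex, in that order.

38% tone:
  R: 245 + 0.38×(128−245) = 245 − 44.46 = 200.54 → 201
  G: 125 + 0.38×(128−125) = 125 + 1.14 = 126.14 → 126
  B: 139 − 4.18 = 134.82 → 135
  → #C97E87
77% tone:
  R: 245 − 90.09 = 154.91 → 155
  G: 125 + 2.31 = 127.31 → 127
  B: 139 + 0.77×(128−139) = 139 − 8.47 = 130.53 → 131
  → #9B7F83

#C97E87, #9B7F83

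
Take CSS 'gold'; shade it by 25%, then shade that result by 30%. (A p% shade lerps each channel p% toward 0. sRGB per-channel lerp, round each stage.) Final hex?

CSS gold is rgb(255, 215, 0).
Lerp each channel 25% toward 0:
  R: 255 − 63.75 = 191.25 → 191
  G: 215 + 0.25×(0−215) = 215 − 53.75 = 161.25 → 161
  B: 0 + 0.25×(0−0) = 0 + 0 = 0 → 0
After the shade: rgb(191, 161, 0) = #bfa100.
A 30% shade moves each channel 30% toward 0:
  R: 191 − 57.3 = 133.7 → 134
  G: 161 + 0.3×(0−161) = 161 − 48.3 = 112.7 → 113
  B: 0 + 0.3×(0−0) = 0 + 0 = 0 → 0
rgb(134, 113, 0) = #867100.

#867100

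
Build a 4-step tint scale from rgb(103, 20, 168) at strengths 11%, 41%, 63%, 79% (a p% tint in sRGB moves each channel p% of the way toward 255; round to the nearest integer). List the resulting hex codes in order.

#782EB2, #A574CC, #C7A8DF, #DFCEED

11%: (103 + 16.72 = 119.72→120, 20 + 25.85 = 45.85→46, 168 + 9.57 = 177.57→178) → #782EB2
41%: (103 + 62.32 = 165.32→165, 20 + 96.35 = 116.35→116, 168 + 35.67 = 203.67→204) → #A574CC
63%: (103 + 95.76 = 198.76→199, 20 + 148.05 = 168.05→168, 168 + 54.81 = 222.81→223) → #C7A8DF
79%: (103 + 120.08 = 223.08→223, 20 + 185.65 = 205.65→206, 168 + 68.73 = 236.73→237) → #DFCEED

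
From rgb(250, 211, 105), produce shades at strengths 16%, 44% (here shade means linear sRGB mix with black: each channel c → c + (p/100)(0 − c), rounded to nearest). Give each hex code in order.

16%: (250 − 40 = 210→210, 211 − 33.76 = 177.24→177, 105 − 16.8 = 88.2→88) → #d2b158
44%: (250 − 110 = 140→140, 211 − 92.84 = 118.16→118, 105 − 46.2 = 58.8→59) → #8c763b

#d2b158, #8c763b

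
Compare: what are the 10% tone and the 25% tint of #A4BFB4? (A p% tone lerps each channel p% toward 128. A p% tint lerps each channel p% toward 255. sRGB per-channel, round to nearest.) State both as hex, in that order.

#A4BFB4 is rgb(164, 191, 180).
10% tone:
  R: 164 + 0.1×(128−164) = 164 − 3.6 = 160.4 → 160
  G: 191 + 0.1×(128−191) = 191 − 6.3 = 184.7 → 185
  B: 180 + 0.1×(128−180) = 180 − 5.2 = 174.8 → 175
  → #A0B9AF
25% tint:
  R: 164 + 22.75 = 186.75 → 187
  G: 191 + 0.25×(255−191) = 191 + 16 = 207 → 207
  B: 180 + 18.75 = 198.75 → 199
  → #BBCFC7

#A0B9AF, #BBCFC7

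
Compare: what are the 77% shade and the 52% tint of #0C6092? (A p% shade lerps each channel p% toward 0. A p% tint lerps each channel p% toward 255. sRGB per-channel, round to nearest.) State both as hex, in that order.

#0C6092 is rgb(12, 96, 146).
77% shade:
  R: 12 + 0.77×(0−12) = 12 − 9.24 = 2.76 → 3
  G: 96 + 0.77×(0−96) = 96 − 73.92 = 22.08 → 22
  B: 146 + 0.77×(0−146) = 146 − 112.42 = 33.58 → 34
  → #031622
52% tint:
  R: 12 + 126.36 = 138.36 → 138
  G: 96 + 0.52×(255−96) = 96 + 82.68 = 178.68 → 179
  B: 146 + 0.52×(255−146) = 146 + 56.68 = 202.68 → 203
  → #8AB3CB

#031622, #8AB3CB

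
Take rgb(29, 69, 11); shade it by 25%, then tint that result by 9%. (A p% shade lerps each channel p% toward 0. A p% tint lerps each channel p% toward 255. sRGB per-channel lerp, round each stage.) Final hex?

#2b461e

Per channel, c → c + 0.25(0 − c):
  R: 29 − 7.25 = 21.75 → 22
  G: 69 − 17.25 = 51.75 → 52
  B: 11 + 0.25×(0−11) = 11 − 2.75 = 8.25 → 8
After the shade: rgb(22, 52, 8) = #163408.
Lerp each channel 9% toward 255:
  R: 22 + 0.09×(255−22) = 22 + 20.97 = 42.97 → 43
  G: 52 + 18.27 = 70.27 → 70
  B: 8 + 22.23 = 30.23 → 30
rgb(43, 70, 30) = #2b461e.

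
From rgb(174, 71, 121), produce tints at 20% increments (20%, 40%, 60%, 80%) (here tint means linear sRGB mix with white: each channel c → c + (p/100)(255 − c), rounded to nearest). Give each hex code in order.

20%: (174 + 16.2 = 190.2→190, 71 + 36.8 = 107.8→108, 121 + 26.8 = 147.8→148) → #BE6C94
40%: (174 + 32.4 = 206.4→206, 71 + 73.6 = 144.6→145, 121 + 53.6 = 174.6→175) → #CE91AF
60%: (174 + 48.6 = 222.6→223, 71 + 110.4 = 181.4→181, 121 + 80.4 = 201.4→201) → #DFB5C9
80%: (174 + 64.8 = 238.8→239, 71 + 147.2 = 218.2→218, 121 + 107.2 = 228.2→228) → #EFDAE4

#BE6C94, #CE91AF, #DFB5C9, #EFDAE4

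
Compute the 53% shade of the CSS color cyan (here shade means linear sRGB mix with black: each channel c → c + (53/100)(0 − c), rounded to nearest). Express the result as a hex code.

#007878

CSS cyan is rgb(0, 255, 255).
Per channel, c → c + 0.53(0 − c):
  R: 0 + 0.53×(0−0) = 0 + 0 = 0 → 0
  G: 255 − 135.15 = 119.85 → 120
  B: 255 + 0.53×(0−255) = 255 − 135.15 = 119.85 → 120
rgb(0, 120, 120) = #007878.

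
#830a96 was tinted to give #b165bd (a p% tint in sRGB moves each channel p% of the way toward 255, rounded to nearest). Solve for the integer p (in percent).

37%

#830a96 is rgb(131, 10, 150); #b165bd is rgb(177, 101, 189).
On the G channel (widest range): 101 ≈ 10 + (p/100)(255 − 10), so p ≈ 100×(101 − 10)/(255 − 10) = 9100/245 = 37.14.
p = 37 reproduces all three channels after rounding.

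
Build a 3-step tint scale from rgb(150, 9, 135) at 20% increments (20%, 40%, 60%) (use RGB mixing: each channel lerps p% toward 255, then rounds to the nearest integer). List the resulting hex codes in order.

#AB3A9F, #C06BB7, #D59DCF

20%: (150 + 21 = 171→171, 9 + 49.2 = 58.2→58, 135 + 24 = 159→159) → #AB3A9F
40%: (150 + 42 = 192→192, 9 + 98.4 = 107.4→107, 135 + 48 = 183→183) → #C06BB7
60%: (150 + 63 = 213→213, 9 + 147.6 = 156.6→157, 135 + 72 = 207→207) → #D59DCF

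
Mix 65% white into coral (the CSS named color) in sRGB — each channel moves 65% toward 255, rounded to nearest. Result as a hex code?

CSS coral is rgb(255, 127, 80).
Per channel, c → c + 0.65(255 − c):
  R: 255 + 0.65×(255−255) = 255 + 0 = 255 → 255
  G: 127 + 0.65×(255−127) = 127 + 83.2 = 210.2 → 210
  B: 80 + 0.65×(255−80) = 80 + 113.75 = 193.75 → 194
rgb(255, 210, 194) = #FFD2C2.

#FFD2C2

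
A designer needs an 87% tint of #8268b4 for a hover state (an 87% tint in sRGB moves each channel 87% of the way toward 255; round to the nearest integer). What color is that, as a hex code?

#8268b4 is rgb(130, 104, 180).
Per channel, c → c + 0.87(255 − c):
  R: 130 + 0.87×(255−130) = 130 + 108.75 = 238.75 → 239
  G: 104 + 131.37 = 235.37 → 235
  B: 180 + 65.25 = 245.25 → 245
rgb(239, 235, 245) = #efebf5.

#efebf5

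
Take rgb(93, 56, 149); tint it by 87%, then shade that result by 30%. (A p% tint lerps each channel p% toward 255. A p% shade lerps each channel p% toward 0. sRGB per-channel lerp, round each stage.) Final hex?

An 87% tint moves each channel 87% toward 255:
  R: 93 + 140.94 = 233.94 → 234
  G: 56 + 0.87×(255−56) = 56 + 173.13 = 229.13 → 229
  B: 149 + 92.22 = 241.22 → 241
After the tint: rgb(234, 229, 241) = #eae5f1.
Lerp each channel 30% toward 0:
  R: 234 + 0.3×(0−234) = 234 − 70.2 = 163.8 → 164
  G: 229 + 0.3×(0−229) = 229 − 68.7 = 160.3 → 160
  B: 241 + 0.3×(0−241) = 241 − 72.3 = 168.7 → 169
rgb(164, 160, 169) = #a4a0a9.

#a4a0a9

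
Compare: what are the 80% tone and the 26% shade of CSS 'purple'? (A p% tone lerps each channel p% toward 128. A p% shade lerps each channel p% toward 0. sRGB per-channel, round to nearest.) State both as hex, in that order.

#806680, #5F005F

CSS purple is rgb(128, 0, 128).
80% tone:
  R: 128 + 0.8×(128−128) = 128 + 0 = 128 → 128
  G: 0 + 0.8×(128−0) = 0 + 102.4 = 102.4 → 102
  B: 128 + 0.8×(128−128) = 128 + 0 = 128 → 128
  → #806680
26% shade:
  R: 128 + 0.26×(0−128) = 128 − 33.28 = 94.72 → 95
  G: 0 + 0.26×(0−0) = 0 + 0 = 0 → 0
  B: 128 + 0.26×(0−128) = 128 − 33.28 = 94.72 → 95
  → #5F005F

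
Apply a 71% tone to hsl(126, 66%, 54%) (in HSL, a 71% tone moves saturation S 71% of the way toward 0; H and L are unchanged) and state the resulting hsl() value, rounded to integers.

hsl(126, 19%, 54%)

S moves 71% from 66 toward 0: 66 − 46.86 = 19.14 → 19.
H and L are unchanged.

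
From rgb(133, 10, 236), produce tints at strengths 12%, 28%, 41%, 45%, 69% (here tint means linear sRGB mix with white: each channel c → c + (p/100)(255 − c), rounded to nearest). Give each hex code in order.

12%: (133 + 14.64 = 147.64→148, 10 + 29.4 = 39.4→39, 236 + 2.28 = 238.28→238) → #9427ee
28%: (133 + 34.16 = 167.16→167, 10 + 68.6 = 78.6→79, 236 + 5.32 = 241.32→241) → #a74ff1
41%: (133 + 50.02 = 183.02→183, 10 + 100.45 = 110.45→110, 236 + 7.79 = 243.79→244) → #b76ef4
45%: (133 + 54.9 = 187.9→188, 10 + 110.25 = 120.25→120, 236 + 8.55 = 244.55→245) → #bc78f5
69%: (133 + 84.18 = 217.18→217, 10 + 169.05 = 179.05→179, 236 + 13.11 = 249.11→249) → #d9b3f9

#9427ee, #a74ff1, #b76ef4, #bc78f5, #d9b3f9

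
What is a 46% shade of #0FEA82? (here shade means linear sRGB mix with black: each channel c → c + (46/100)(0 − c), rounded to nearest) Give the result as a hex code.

#0FEA82 is rgb(15, 234, 130).
Lerp each channel 46% toward 0:
  R: 15 − 6.9 = 8.1 → 8
  G: 234 − 107.64 = 126.36 → 126
  B: 130 + 0.46×(0−130) = 130 − 59.8 = 70.2 → 70
rgb(8, 126, 70) = #087E46.

#087E46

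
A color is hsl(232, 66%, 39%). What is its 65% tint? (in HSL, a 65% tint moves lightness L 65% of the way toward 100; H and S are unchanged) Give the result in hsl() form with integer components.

L moves 65% from 39 toward 100: 39 + 39.65 = 78.65 → 79.
H and S are unchanged.

hsl(232, 66%, 79%)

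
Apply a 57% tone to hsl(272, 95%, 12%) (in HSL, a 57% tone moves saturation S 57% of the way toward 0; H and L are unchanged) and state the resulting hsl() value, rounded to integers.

S moves 57% from 95 toward 0: 95 − 54.15 = 40.85 → 41.
H and L are unchanged.

hsl(272, 41%, 12%)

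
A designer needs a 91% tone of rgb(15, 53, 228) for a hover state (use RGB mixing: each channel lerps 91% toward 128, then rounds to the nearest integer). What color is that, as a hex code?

Lerp each channel 91% toward 128:
  R: 15 + 0.91×(128−15) = 15 + 102.83 = 117.83 → 118
  G: 53 + 68.25 = 121.25 → 121
  B: 228 + 0.91×(128−228) = 228 − 91 = 137 → 137
rgb(118, 121, 137) = #767989.

#767989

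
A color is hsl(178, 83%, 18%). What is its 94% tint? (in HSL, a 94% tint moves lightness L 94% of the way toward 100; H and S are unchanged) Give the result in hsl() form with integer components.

L moves 94% from 18 toward 100: 18 + 77.08 = 95.08 → 95.
H and S are unchanged.

hsl(178, 83%, 95%)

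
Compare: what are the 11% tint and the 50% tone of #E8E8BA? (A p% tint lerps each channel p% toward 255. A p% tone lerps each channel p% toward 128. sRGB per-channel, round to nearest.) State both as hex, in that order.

#E8E8BA is rgb(232, 232, 186).
11% tint:
  R: 232 + 0.11×(255−232) = 232 + 2.53 = 234.53 → 235
  G: 232 + 2.53 = 234.53 → 235
  B: 186 + 0.11×(255−186) = 186 + 7.59 = 193.59 → 194
  → #EBEBC2
50% tone:
  R: 232 − 52 = 180 → 180
  G: 232 − 52 = 180 → 180
  B: 186 + 0.5×(128−186) = 186 − 29 = 157 → 157
  → #B4B49D

#EBEBC2, #B4B49D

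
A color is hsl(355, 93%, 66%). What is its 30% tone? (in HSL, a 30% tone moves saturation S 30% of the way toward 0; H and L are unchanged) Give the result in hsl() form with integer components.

hsl(355, 65%, 66%)

S moves 30% from 93 toward 0: 93 − 27.9 = 65.1 → 65.
H and L are unchanged.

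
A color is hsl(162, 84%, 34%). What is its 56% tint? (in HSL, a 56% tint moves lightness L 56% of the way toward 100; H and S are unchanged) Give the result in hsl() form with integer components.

hsl(162, 84%, 71%)

L moves 56% from 34 toward 100: 34 + 36.96 = 70.96 → 71.
H and S are unchanged.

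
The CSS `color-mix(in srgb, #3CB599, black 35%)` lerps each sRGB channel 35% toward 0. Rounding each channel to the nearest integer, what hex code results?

#3CB599 is rgb(60, 181, 153).
Lerp each channel 35% toward 0:
  R: 60 + 0.35×(0−60) = 60 − 21 = 39 → 39
  G: 181 + 0.35×(0−181) = 181 − 63.35 = 117.65 → 118
  B: 153 + 0.35×(0−153) = 153 − 53.55 = 99.45 → 99
rgb(39, 118, 99) = #277663.

#277663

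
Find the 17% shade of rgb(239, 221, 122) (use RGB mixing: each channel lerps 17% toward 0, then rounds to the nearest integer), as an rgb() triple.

Lerp each channel 17% toward 0:
  R: 239 − 40.63 = 198.37 → 198
  G: 221 + 0.17×(0−221) = 221 − 37.57 = 183.43 → 183
  B: 122 − 20.74 = 101.26 → 101

rgb(198, 183, 101)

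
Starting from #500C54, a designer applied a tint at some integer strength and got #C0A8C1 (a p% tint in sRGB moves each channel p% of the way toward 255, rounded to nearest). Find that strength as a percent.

64%

#500C54 is rgb(80, 12, 84); #C0A8C1 is rgb(192, 168, 193).
On the G channel (widest range): 168 ≈ 12 + (p/100)(255 − 12), so p ≈ 100×(168 − 12)/(255 − 12) = 15600/243 = 64.20.
p = 64 reproduces all three channels after rounding.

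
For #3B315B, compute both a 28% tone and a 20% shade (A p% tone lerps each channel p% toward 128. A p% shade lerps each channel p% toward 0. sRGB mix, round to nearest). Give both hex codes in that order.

#3B315B is rgb(59, 49, 91).
28% tone:
  R: 59 + 19.32 = 78.32 → 78
  G: 49 + 22.12 = 71.12 → 71
  B: 91 + 10.36 = 101.36 → 101
  → #4E4765
20% shade:
  R: 59 − 11.8 = 47.2 → 47
  G: 49 − 9.8 = 39.2 → 39
  B: 91 + 0.2×(0−91) = 91 − 18.2 = 72.8 → 73
  → #2F2749

#4E4765, #2F2749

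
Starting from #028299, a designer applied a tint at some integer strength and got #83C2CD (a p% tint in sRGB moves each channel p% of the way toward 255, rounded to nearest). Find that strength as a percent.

#028299 is rgb(2, 130, 153); #83C2CD is rgb(131, 194, 205).
On the R channel (widest range): 131 ≈ 2 + (p/100)(255 − 2), so p ≈ 100×(131 − 2)/(255 − 2) = 12900/253 = 50.99.
p = 51 reproduces all three channels after rounding.

51%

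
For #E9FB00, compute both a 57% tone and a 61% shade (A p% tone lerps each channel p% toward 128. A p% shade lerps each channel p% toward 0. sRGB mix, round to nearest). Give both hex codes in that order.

#E9FB00 is rgb(233, 251, 0).
57% tone:
  R: 233 + 0.57×(128−233) = 233 − 59.85 = 173.15 → 173
  G: 251 − 70.11 = 180.89 → 181
  B: 0 + 72.96 = 72.96 → 73
  → #ADB549
61% shade:
  R: 233 + 0.61×(0−233) = 233 − 142.13 = 90.87 → 91
  G: 251 − 153.11 = 97.89 → 98
  B: 0 + 0.61×(0−0) = 0 + 0 = 0 → 0
  → #5B6200

#ADB549, #5B6200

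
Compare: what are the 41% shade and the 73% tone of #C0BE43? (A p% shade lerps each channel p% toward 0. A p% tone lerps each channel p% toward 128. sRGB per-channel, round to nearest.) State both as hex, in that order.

#C0BE43 is rgb(192, 190, 67).
41% shade:
  R: 192 − 78.72 = 113.28 → 113
  G: 190 + 0.41×(0−190) = 190 − 77.9 = 112.1 → 112
  B: 67 + 0.41×(0−67) = 67 − 27.47 = 39.53 → 40
  → #717028
73% tone:
  R: 192 + 0.73×(128−192) = 192 − 46.72 = 145.28 → 145
  G: 190 − 45.26 = 144.74 → 145
  B: 67 + 0.73×(128−67) = 67 + 44.53 = 111.53 → 112
  → #919170

#717028, #919170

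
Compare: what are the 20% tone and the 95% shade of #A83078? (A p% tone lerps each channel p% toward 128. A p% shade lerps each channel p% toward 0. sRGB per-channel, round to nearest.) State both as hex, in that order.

#A83078 is rgb(168, 48, 120).
20% tone:
  R: 168 + 0.2×(128−168) = 168 − 8 = 160 → 160
  G: 48 + 16 = 64 → 64
  B: 120 + 1.6 = 121.6 → 122
  → #A0407A
95% shade:
  R: 168 − 159.6 = 8.4 → 8
  G: 48 + 0.95×(0−48) = 48 − 45.6 = 2.4 → 2
  B: 120 + 0.95×(0−120) = 120 − 114 = 6 → 6
  → #080206

#A0407A, #080206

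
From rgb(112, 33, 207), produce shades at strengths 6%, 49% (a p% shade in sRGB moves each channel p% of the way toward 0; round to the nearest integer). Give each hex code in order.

#691FC3, #39116A

6%: (112 − 6.72 = 105.28→105, 33 − 1.98 = 31.02→31, 207 − 12.42 = 194.58→195) → #691FC3
49%: (112 − 54.88 = 57.12→57, 33 − 16.17 = 16.83→17, 207 − 101.43 = 105.57→106) → #39116A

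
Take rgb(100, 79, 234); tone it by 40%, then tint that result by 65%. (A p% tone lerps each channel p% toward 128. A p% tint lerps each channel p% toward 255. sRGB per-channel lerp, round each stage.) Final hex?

#cdc8e9

A 40% tone moves each channel 40% toward 128:
  R: 100 + 0.4×(128−100) = 100 + 11.2 = 111.2 → 111
  G: 79 + 0.4×(128−79) = 79 + 19.6 = 98.6 → 99
  B: 234 − 42.4 = 191.6 → 192
After the tone: rgb(111, 99, 192) = #6f63c0.
Lerp each channel 65% toward 255:
  R: 111 + 0.65×(255−111) = 111 + 93.6 = 204.6 → 205
  G: 99 + 0.65×(255−99) = 99 + 101.4 = 200.4 → 200
  B: 192 + 0.65×(255−192) = 192 + 40.95 = 232.95 → 233
rgb(205, 200, 233) = #cdc8e9.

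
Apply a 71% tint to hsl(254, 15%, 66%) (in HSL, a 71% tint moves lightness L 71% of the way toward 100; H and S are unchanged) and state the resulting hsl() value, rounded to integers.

L moves 71% from 66 toward 100: 66 + 24.14 = 90.14 → 90.
H and S are unchanged.

hsl(254, 15%, 90%)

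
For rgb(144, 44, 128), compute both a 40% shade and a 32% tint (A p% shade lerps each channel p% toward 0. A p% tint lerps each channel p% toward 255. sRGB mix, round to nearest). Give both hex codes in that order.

40% shade:
  R: 144 + 0.4×(0−144) = 144 − 57.6 = 86.4 → 86
  G: 44 + 0.4×(0−44) = 44 − 17.6 = 26.4 → 26
  B: 128 + 0.4×(0−128) = 128 − 51.2 = 76.8 → 77
  → #561A4D
32% tint:
  R: 144 + 35.52 = 179.52 → 180
  G: 44 + 0.32×(255−44) = 44 + 67.52 = 111.52 → 112
  B: 128 + 40.64 = 168.64 → 169
  → #B470A9

#561A4D, #B470A9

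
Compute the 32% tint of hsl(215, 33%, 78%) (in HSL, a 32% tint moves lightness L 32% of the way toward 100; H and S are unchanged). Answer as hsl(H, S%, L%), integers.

hsl(215, 33%, 85%)

L moves 32% from 78 toward 100: 78 + 7.04 = 85.04 → 85.
H and S are unchanged.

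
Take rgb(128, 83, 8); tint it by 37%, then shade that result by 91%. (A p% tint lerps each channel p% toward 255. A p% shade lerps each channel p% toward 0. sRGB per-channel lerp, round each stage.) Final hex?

Lerp each channel 37% toward 255:
  R: 128 + 46.99 = 174.99 → 175
  G: 83 + 63.64 = 146.64 → 147
  B: 8 + 0.37×(255−8) = 8 + 91.39 = 99.39 → 99
After the tint: rgb(175, 147, 99) = #AF9363.
Per channel, c → c + 0.91(0 − c):
  R: 175 − 159.25 = 15.75 → 16
  G: 147 + 0.91×(0−147) = 147 − 133.77 = 13.23 → 13
  B: 99 + 0.91×(0−99) = 99 − 90.09 = 8.91 → 9
rgb(16, 13, 9) = #100D09.

#100D09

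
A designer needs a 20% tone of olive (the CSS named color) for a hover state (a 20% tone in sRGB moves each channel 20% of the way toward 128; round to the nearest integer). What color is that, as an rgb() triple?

CSS olive is rgb(128, 128, 0).
Lerp each channel 20% toward 128:
  R: 128 + 0.2×(128−128) = 128 + 0 = 128 → 128
  G: 128 + 0.2×(128−128) = 128 + 0 = 128 → 128
  B: 0 + 25.6 = 25.6 → 26

rgb(128, 128, 26)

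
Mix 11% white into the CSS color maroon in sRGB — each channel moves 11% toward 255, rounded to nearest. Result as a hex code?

#8E1C1C

CSS maroon is rgb(128, 0, 0).
Per channel, c → c + 0.11(255 − c):
  R: 128 + 13.97 = 141.97 → 142
  G: 0 + 0.11×(255−0) = 0 + 28.05 = 28.05 → 28
  B: 0 + 0.11×(255−0) = 0 + 28.05 = 28.05 → 28
rgb(142, 28, 28) = #8E1C1C.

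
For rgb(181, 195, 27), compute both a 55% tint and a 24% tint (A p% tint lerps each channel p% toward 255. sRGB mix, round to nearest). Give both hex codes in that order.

55% tint:
  R: 181 + 0.55×(255−181) = 181 + 40.7 = 221.7 → 222
  G: 195 + 0.55×(255−195) = 195 + 33 = 228 → 228
  B: 27 + 0.55×(255−27) = 27 + 125.4 = 152.4 → 152
  → #dee498
24% tint:
  R: 181 + 0.24×(255−181) = 181 + 17.76 = 198.76 → 199
  G: 195 + 14.4 = 209.4 → 209
  B: 27 + 54.72 = 81.72 → 82
  → #c7d152

#dee498, #c7d152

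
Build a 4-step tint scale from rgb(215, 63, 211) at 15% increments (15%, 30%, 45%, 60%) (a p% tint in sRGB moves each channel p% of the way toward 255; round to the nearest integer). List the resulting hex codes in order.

#DD5CDA, #E379E0, #E995E7, #EFB2ED

15%: (215 + 6 = 221→221, 63 + 28.8 = 91.8→92, 211 + 6.6 = 217.6→218) → #DD5CDA
30%: (215 + 12 = 227→227, 63 + 57.6 = 120.6→121, 211 + 13.2 = 224.2→224) → #E379E0
45%: (215 + 18 = 233→233, 63 + 86.4 = 149.4→149, 211 + 19.8 = 230.8→231) → #E995E7
60%: (215 + 24 = 239→239, 63 + 115.2 = 178.2→178, 211 + 26.4 = 237.4→237) → #EFB2ED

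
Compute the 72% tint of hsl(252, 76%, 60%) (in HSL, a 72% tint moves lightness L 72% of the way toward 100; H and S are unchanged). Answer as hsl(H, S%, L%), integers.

L moves 72% from 60 toward 100: 60 + 28.8 = 88.8 → 89.
H and S are unchanged.

hsl(252, 76%, 89%)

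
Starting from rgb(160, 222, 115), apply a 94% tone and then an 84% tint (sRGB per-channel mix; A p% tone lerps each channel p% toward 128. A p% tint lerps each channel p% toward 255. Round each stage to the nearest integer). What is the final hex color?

#EBECEB

A 94% tone moves each channel 94% toward 128:
  R: 160 + 0.94×(128−160) = 160 − 30.08 = 129.92 → 130
  G: 222 + 0.94×(128−222) = 222 − 88.36 = 133.64 → 134
  B: 115 + 12.22 = 127.22 → 127
After the tone: rgb(130, 134, 127) = #82867F.
An 84% tint moves each channel 84% toward 255:
  R: 130 + 0.84×(255−130) = 130 + 105 = 235 → 235
  G: 134 + 0.84×(255−134) = 134 + 101.64 = 235.64 → 236
  B: 127 + 0.84×(255−127) = 127 + 107.52 = 234.52 → 235
rgb(235, 236, 235) = #EBECEB.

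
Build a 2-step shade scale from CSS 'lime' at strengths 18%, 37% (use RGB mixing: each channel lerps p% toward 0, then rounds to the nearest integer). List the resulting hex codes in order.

#00D100, #00A100

CSS lime is rgb(0, 255, 0).
18%: (0→0, 255 − 45.9 = 209.1→209, 0→0) → #00D100
37%: (0→0, 255 − 94.35 = 160.65→161, 0→0) → #00A100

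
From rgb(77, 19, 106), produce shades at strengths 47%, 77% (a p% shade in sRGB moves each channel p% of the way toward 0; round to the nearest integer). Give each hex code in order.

47%: (77 − 36.19 = 40.81→41, 19 − 8.93 = 10.07→10, 106 − 49.82 = 56.18→56) → #290a38
77%: (77 − 59.29 = 17.71→18, 19 − 14.63 = 4.37→4, 106 − 81.62 = 24.38→24) → #120418

#290a38, #120418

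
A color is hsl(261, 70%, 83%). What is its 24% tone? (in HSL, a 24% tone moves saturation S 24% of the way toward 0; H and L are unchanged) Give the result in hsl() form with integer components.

hsl(261, 53%, 83%)

S moves 24% from 70 toward 0: 70 − 16.8 = 53.2 → 53.
H and L are unchanged.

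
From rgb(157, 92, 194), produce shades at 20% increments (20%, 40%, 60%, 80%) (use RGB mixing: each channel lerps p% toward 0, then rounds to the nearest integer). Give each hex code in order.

20%: (157 − 31.4 = 125.6→126, 92 − 18.4 = 73.6→74, 194 − 38.8 = 155.2→155) → #7E4A9B
40%: (157 − 62.8 = 94.2→94, 92 − 36.8 = 55.2→55, 194 − 77.6 = 116.4→116) → #5E3774
60%: (157 − 94.2 = 62.8→63, 92 − 55.2 = 36.8→37, 194 − 116.4 = 77.6→78) → #3F254E
80%: (157 − 125.6 = 31.4→31, 92 − 73.6 = 18.4→18, 194 − 155.2 = 38.8→39) → #1F1227

#7E4A9B, #5E3774, #3F254E, #1F1227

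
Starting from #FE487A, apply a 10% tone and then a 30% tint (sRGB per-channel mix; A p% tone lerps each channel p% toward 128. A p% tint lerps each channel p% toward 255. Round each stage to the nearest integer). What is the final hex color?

#FE487A is rgb(254, 72, 122).
A 10% tone moves each channel 10% toward 128:
  R: 254 + 0.1×(128−254) = 254 − 12.6 = 241.4 → 241
  G: 72 + 5.6 = 77.6 → 78
  B: 122 + 0.1×(128−122) = 122 + 0.6 = 122.6 → 123
After the tone: rgb(241, 78, 123) = #F14E7B.
Per channel, c → c + 0.3(255 − c):
  R: 241 + 4.2 = 245.2 → 245
  G: 78 + 0.3×(255−78) = 78 + 53.1 = 131.1 → 131
  B: 123 + 39.6 = 162.6 → 163
rgb(245, 131, 163) = #F583A3.

#F583A3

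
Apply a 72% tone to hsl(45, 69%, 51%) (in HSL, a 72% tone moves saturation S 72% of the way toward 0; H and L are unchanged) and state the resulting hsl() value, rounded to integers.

hsl(45, 19%, 51%)

S moves 72% from 69 toward 0: 69 − 49.68 = 19.32 → 19.
H and L are unchanged.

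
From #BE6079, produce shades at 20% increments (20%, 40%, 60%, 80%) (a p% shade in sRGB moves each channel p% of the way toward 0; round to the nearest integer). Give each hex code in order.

#BE6079 is rgb(190, 96, 121).
20%: (190 − 38 = 152→152, 96 − 19.2 = 76.8→77, 121 − 24.2 = 96.8→97) → #984D61
40%: (190 − 76 = 114→114, 96 − 38.4 = 57.6→58, 121 − 48.4 = 72.6→73) → #723A49
60%: (190 − 114 = 76→76, 96 − 57.6 = 38.4→38, 121 − 72.6 = 48.4→48) → #4C2630
80%: (190 − 152 = 38→38, 96 − 76.8 = 19.2→19, 121 − 96.8 = 24.2→24) → #261318

#984D61, #723A49, #4C2630, #261318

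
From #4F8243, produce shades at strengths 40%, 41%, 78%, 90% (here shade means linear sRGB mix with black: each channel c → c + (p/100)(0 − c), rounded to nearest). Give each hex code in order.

#2F4E28, #2F4D28, #111D0F, #080D07

#4F8243 is rgb(79, 130, 67).
40%: (79 − 31.6 = 47.4→47, 130 − 52 = 78→78, 67 − 26.8 = 40.2→40) → #2F4E28
41%: (79 − 32.39 = 46.61→47, 130 − 53.3 = 76.7→77, 67 − 27.47 = 39.53→40) → #2F4D28
78%: (79 − 61.62 = 17.38→17, 130 − 101.4 = 28.6→29, 67 − 52.26 = 14.74→15) → #111D0F
90%: (79 − 71.1 = 7.9→8, 130 − 117 = 13→13, 67 − 60.3 = 6.7→7) → #080D07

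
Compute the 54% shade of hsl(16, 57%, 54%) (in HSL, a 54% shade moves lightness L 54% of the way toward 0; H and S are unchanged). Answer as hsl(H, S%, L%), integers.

hsl(16, 57%, 25%)

L moves 54% from 54 toward 0: 54 − 29.16 = 24.84 → 25.
H and S are unchanged.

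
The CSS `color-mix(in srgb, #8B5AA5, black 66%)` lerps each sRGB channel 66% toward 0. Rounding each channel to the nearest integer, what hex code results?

#8B5AA5 is rgb(139, 90, 165).
Lerp each channel 66% toward 0:
  R: 139 + 0.66×(0−139) = 139 − 91.74 = 47.26 → 47
  G: 90 − 59.4 = 30.6 → 31
  B: 165 + 0.66×(0−165) = 165 − 108.9 = 56.1 → 56
rgb(47, 31, 56) = #2F1F38.

#2F1F38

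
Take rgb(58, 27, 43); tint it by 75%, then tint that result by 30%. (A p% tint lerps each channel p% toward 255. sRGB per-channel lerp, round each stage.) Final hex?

Lerp each channel 75% toward 255:
  R: 58 + 0.75×(255−58) = 58 + 147.75 = 205.75 → 206
  G: 27 + 171 = 198 → 198
  B: 43 + 0.75×(255−43) = 43 + 159 = 202 → 202
After the tint: rgb(206, 198, 202) = #cec6ca.
Per channel, c → c + 0.3(255 − c):
  R: 206 + 14.7 = 220.7 → 221
  G: 198 + 17.1 = 215.1 → 215
  B: 202 + 15.9 = 217.9 → 218
rgb(221, 215, 218) = #ddd7da.

#ddd7da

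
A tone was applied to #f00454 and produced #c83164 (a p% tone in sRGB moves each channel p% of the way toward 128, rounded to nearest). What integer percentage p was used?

36%

#f00454 is rgb(240, 4, 84); #c83164 is rgb(200, 49, 100).
On the G channel (widest range): 49 ≈ 4 + (p/100)(128 − 4), so p ≈ 100×(49 − 4)/(128 − 4) = 4500/124 = 36.29.
p = 36 reproduces all three channels after rounding.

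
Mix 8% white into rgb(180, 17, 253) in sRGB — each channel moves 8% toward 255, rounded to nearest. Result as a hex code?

Lerp each channel 8% toward 255:
  R: 180 + 0.08×(255−180) = 180 + 6 = 186 → 186
  G: 17 + 19.04 = 36.04 → 36
  B: 253 + 0.16 = 253.16 → 253
rgb(186, 36, 253) = #ba24fd.

#ba24fd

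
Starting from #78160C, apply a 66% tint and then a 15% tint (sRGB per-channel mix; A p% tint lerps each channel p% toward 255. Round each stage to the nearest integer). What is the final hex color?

#D8BCB8

#78160C is rgb(120, 22, 12).
Lerp each channel 66% toward 255:
  R: 120 + 89.1 = 209.1 → 209
  G: 22 + 0.66×(255−22) = 22 + 153.78 = 175.78 → 176
  B: 12 + 0.66×(255−12) = 12 + 160.38 = 172.38 → 172
After the tint: rgb(209, 176, 172) = #D1B0AC.
Lerp each channel 15% toward 255:
  R: 209 + 0.15×(255−209) = 209 + 6.9 = 215.9 → 216
  G: 176 + 0.15×(255−176) = 176 + 11.85 = 187.85 → 188
  B: 172 + 12.45 = 184.45 → 184
rgb(216, 188, 184) = #D8BCB8.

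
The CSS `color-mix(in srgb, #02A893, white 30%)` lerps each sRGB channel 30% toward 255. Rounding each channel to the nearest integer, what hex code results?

#02A893 is rgb(2, 168, 147).
A 30% tint moves each channel 30% toward 255:
  R: 2 + 75.9 = 77.9 → 78
  G: 168 + 26.1 = 194.1 → 194
  B: 147 + 32.4 = 179.4 → 179
rgb(78, 194, 179) = #4EC2B3.

#4EC2B3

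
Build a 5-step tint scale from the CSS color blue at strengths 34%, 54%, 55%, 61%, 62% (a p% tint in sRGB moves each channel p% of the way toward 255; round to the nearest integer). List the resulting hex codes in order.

CSS blue is rgb(0, 0, 255).
34%: (0 + 86.7 = 86.7→87, 0 + 86.7 = 86.7→87, 255→255) → #5757FF
54%: (0 + 137.7 = 137.7→138, 0 + 137.7 = 137.7→138, 255→255) → #8A8AFF
55%: (0 + 140.25 = 140.25→140, 0 + 140.25 = 140.25→140, 255→255) → #8C8CFF
61%: (0 + 155.55 = 155.55→156, 0 + 155.55 = 155.55→156, 255→255) → #9C9CFF
62%: (0 + 158.1 = 158.1→158, 0 + 158.1 = 158.1→158, 255→255) → #9E9EFF

#5757FF, #8A8AFF, #8C8CFF, #9C9CFF, #9E9EFF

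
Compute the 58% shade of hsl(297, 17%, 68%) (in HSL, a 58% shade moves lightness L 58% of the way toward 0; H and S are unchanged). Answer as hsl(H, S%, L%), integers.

L moves 58% from 68 toward 0: 68 − 39.44 = 28.56 → 29.
H and S are unchanged.

hsl(297, 17%, 29%)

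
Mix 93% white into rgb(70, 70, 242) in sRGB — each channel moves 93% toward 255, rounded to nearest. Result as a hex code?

Lerp each channel 93% toward 255:
  R: 70 + 172.05 = 242.05 → 242
  G: 70 + 172.05 = 242.05 → 242
  B: 242 + 0.93×(255−242) = 242 + 12.09 = 254.09 → 254
rgb(242, 242, 254) = #F2F2FE.

#F2F2FE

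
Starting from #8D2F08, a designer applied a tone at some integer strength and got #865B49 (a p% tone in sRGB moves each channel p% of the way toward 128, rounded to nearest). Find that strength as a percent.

#8D2F08 is rgb(141, 47, 8); #865B49 is rgb(134, 91, 73).
On the B channel (widest range): 73 ≈ 8 + (p/100)(128 − 8), so p ≈ 100×(73 − 8)/(128 − 8) = 6500/120 = 54.17.
p = 54 reproduces all three channels after rounding.

54%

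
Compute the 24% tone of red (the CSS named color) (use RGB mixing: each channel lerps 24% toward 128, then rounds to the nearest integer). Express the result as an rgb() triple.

rgb(225, 31, 31)

CSS red is rgb(255, 0, 0).
Per channel, c → c + 0.24(128 − c):
  R: 255 − 30.48 = 224.52 → 225
  G: 0 + 0.24×(128−0) = 0 + 30.72 = 30.72 → 31
  B: 0 + 30.72 = 30.72 → 31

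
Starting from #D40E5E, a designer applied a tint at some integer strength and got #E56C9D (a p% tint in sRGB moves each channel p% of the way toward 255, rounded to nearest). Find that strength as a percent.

#D40E5E is rgb(212, 14, 94); #E56C9D is rgb(229, 108, 157).
On the G channel (widest range): 108 ≈ 14 + (p/100)(255 − 14), so p ≈ 100×(108 − 14)/(255 − 14) = 9400/241 = 39.00.
p = 39 reproduces all three channels after rounding.

39%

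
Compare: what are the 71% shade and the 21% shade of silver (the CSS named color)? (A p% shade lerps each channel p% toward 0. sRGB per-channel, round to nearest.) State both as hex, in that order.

CSS silver is rgb(192, 192, 192).
71% shade:
  R: 192 + 0.71×(0−192) = 192 − 136.32 = 55.68 → 56
  G: 192 − 136.32 = 55.68 → 56
  B: 192 − 136.32 = 55.68 → 56
  → #383838
21% shade:
  R: 192 + 0.21×(0−192) = 192 − 40.32 = 151.68 → 152
  G: 192 − 40.32 = 151.68 → 152
  B: 192 + 0.21×(0−192) = 192 − 40.32 = 151.68 → 152
  → #989898

#383838, #989898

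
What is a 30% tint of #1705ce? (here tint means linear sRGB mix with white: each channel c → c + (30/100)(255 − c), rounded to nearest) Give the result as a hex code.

#5d50dd

#1705ce is rgb(23, 5, 206).
Lerp each channel 30% toward 255:
  R: 23 + 0.3×(255−23) = 23 + 69.6 = 92.6 → 93
  G: 5 + 0.3×(255−5) = 5 + 75 = 80 → 80
  B: 206 + 0.3×(255−206) = 206 + 14.7 = 220.7 → 221
rgb(93, 80, 221) = #5d50dd.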